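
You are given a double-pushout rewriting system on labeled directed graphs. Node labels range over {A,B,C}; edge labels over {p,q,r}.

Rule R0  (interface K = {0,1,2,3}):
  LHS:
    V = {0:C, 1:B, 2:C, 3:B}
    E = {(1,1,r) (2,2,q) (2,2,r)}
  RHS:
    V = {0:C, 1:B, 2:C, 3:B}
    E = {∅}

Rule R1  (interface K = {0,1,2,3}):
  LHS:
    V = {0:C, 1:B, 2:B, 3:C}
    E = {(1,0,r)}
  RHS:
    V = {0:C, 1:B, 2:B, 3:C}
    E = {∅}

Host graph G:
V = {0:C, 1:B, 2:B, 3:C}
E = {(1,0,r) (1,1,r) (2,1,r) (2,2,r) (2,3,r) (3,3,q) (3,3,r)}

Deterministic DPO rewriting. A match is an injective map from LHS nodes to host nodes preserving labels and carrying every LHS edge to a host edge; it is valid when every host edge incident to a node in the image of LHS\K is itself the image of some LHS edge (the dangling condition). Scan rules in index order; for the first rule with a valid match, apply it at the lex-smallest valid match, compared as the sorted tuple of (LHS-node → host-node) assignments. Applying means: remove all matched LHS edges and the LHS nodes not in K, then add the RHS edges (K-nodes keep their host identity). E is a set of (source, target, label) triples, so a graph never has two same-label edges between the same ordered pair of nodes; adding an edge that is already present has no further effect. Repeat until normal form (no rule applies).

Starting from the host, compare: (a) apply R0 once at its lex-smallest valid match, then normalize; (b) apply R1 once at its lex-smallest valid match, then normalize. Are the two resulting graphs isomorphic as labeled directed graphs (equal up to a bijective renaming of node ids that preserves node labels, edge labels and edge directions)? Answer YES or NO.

Answer: YES

Steps:
branch R0-first: apply at {0↦0, 1↦1, 2↦3, 3↦2} → |E|=4, then 2 more step(s) → NF |V|=4 |E|=2 V={0:C, 1:B, 2:B, 3:C} E=2-r->1 2-r->2
branch R1-first: apply at {0↦0, 1↦1, 2↦2, 3↦3} → |E|=6, then 2 more step(s) → NF |V|=4 |E|=2 V={0:C, 1:B, 2:B, 3:C} E=2-r->1 2-r->2
graphs isomorphic (equal up to label-preserving node renaming)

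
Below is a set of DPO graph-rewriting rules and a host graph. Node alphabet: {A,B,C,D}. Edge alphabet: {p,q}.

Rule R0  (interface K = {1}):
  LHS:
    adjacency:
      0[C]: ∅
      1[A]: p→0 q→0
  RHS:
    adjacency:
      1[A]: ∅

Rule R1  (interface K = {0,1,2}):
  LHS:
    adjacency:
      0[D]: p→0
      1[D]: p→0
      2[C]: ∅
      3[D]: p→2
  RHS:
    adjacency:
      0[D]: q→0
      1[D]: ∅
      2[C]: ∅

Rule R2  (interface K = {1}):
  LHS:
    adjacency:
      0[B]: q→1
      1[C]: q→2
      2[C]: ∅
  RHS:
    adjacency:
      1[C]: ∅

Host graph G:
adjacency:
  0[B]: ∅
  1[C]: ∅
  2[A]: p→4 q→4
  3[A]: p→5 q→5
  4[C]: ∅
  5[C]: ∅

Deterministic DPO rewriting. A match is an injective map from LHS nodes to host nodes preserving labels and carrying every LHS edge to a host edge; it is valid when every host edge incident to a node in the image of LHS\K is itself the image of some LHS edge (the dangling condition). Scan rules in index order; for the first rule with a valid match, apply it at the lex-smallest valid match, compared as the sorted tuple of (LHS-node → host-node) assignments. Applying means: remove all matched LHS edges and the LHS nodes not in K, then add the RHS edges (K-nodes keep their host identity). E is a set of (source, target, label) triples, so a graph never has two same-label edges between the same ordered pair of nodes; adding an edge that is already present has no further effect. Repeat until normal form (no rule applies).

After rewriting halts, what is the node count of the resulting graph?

initial: |V|=6 |E|=4  E = 2-p->4 2-q->4 3-p->5 3-q->5
step 1: apply R0 at {0↦4, 1↦2}  → |V|=5 |E|=2  E = 3-p->5 3-q->5
step 2: apply R0 at {0↦5, 1↦3}  → |V|=4 |E|=0  E = ∅
halt: no rule applies after step 2
NF nodes: {0:B, 1:C, 2:A, 3:A}

Answer: 4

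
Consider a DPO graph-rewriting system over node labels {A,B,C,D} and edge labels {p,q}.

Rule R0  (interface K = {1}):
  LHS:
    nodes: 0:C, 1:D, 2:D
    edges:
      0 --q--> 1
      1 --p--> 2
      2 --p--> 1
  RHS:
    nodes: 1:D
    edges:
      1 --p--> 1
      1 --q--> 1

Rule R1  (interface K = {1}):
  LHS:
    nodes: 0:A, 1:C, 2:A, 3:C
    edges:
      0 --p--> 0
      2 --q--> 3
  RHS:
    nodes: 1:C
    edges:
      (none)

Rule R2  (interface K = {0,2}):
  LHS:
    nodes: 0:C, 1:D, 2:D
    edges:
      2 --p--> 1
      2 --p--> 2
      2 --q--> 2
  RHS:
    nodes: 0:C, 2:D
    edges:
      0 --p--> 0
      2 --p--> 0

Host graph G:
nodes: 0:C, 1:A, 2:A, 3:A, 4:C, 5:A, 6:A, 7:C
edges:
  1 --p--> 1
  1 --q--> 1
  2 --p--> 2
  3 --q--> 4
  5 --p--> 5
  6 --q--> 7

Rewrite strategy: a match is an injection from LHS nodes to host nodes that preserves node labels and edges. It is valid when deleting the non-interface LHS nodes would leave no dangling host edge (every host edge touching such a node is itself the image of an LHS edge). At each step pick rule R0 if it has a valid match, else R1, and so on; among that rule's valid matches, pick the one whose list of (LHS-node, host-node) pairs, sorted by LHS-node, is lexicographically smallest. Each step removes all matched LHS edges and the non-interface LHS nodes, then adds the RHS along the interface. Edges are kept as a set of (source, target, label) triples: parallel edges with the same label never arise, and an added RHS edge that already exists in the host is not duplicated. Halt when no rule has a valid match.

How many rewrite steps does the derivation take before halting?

Answer: 2

Steps:
start.  V:8 E:6  edges: 1-p->1 1-q->1 2-p->2 3-q->4 5-p->5 6-q->7
1. fire R1 via {0↦2, 1↦0, 2↦3, 3↦4}  →  V:5 E:4  edges: 1-p->1 1-q->1 5-p->5 6-q->7
2. fire R1 via {0↦5, 1↦0, 2↦6, 3↦7}  →  V:2 E:2  edges: 1-p->1 1-q->1
final graph: no rule applies after step 2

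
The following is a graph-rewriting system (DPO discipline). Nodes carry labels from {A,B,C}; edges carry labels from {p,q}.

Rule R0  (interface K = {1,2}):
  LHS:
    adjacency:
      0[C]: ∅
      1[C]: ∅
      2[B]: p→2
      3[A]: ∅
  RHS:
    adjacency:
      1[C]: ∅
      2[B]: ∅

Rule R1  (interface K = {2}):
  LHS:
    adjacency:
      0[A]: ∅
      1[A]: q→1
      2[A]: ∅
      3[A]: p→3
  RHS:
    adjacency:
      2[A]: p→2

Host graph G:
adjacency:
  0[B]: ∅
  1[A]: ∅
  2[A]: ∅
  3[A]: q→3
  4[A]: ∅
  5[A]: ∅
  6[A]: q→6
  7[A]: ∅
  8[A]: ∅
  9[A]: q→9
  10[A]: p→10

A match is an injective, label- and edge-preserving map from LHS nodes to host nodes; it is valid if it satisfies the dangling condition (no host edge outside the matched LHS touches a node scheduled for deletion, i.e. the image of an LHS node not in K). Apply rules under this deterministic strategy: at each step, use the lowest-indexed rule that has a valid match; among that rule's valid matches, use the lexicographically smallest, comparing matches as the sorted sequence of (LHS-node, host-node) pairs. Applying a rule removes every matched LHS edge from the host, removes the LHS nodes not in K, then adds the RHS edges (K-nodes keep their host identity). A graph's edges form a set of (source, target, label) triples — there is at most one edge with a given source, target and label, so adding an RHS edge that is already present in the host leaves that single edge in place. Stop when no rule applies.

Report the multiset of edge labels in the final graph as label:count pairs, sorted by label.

[0] host  ⇒  11 nodes, 4 edges  {3-q->3 6-q->6 9-q->9 10-p->10}
[1] R1 @ {0↦1, 1↦3, 2↦2, 3↦10}  ⇒  8 nodes, 3 edges  {2-p->2 6-q->6 9-q->9}
[2] R1 @ {0↦4, 1↦6, 2↦5, 3↦2}  ⇒  5 nodes, 2 edges  {5-p->5 9-q->9}
[3] R1 @ {0↦7, 1↦9, 2↦8, 3↦5}  ⇒  2 nodes, 1 edges  {8-p->8}
halt: no rule applies after step 3
NF edges: [(8, 8, 'p')]

Answer: p:1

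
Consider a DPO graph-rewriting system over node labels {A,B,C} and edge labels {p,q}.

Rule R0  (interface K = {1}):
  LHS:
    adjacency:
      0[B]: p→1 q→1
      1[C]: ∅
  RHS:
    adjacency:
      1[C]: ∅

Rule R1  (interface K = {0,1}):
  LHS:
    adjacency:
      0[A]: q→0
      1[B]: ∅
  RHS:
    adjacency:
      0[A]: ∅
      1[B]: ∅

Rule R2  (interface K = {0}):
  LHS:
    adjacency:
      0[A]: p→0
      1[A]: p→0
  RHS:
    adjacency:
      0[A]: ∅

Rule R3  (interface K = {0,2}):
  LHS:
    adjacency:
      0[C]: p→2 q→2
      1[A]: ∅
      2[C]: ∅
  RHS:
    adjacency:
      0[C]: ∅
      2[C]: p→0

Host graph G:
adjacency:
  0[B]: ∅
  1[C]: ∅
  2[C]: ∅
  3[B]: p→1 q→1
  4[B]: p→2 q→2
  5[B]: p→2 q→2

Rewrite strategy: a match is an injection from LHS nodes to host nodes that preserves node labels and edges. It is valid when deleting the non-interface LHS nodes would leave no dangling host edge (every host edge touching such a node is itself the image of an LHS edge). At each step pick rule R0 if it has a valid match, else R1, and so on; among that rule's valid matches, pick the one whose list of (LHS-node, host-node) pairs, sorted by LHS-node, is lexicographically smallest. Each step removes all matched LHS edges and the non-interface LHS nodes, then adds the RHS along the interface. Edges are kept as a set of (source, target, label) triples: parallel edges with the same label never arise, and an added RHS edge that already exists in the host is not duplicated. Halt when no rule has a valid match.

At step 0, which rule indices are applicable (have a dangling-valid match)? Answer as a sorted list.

R0: 3 valid matches — {0↦3, 1↦1}, {0↦4, 1↦2}, {0↦5, 1↦2}
R1: no valid match — LHS pattern not found
R2: no valid match — LHS pattern not found
R3: no valid match — LHS pattern not found

Answer: [R0]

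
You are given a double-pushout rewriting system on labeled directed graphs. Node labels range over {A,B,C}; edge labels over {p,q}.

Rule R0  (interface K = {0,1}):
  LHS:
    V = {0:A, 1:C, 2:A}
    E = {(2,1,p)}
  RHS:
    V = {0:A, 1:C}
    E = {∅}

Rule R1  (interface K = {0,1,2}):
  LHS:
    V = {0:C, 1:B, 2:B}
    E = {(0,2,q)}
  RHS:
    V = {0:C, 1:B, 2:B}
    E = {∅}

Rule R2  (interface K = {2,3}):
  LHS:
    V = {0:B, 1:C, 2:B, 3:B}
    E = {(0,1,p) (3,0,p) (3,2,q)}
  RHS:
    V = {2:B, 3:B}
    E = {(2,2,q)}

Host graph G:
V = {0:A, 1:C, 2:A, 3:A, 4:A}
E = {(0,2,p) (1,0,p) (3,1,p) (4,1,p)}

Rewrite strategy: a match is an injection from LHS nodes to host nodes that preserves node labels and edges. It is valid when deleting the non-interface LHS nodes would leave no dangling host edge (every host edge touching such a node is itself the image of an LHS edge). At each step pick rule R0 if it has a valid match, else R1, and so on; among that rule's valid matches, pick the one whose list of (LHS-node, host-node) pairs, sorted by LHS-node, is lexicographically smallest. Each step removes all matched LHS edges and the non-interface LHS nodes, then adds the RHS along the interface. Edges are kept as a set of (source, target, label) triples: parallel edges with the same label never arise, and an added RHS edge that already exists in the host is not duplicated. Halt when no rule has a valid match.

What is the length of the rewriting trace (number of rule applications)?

initial: |V|=5 |E|=4  E = 0-p->2 1-p->0 3-p->1 4-p->1
step 1: apply R0 at {0↦0, 1↦1, 2↦3}  → |V|=4 |E|=3  E = 0-p->2 1-p->0 4-p->1
step 2: apply R0 at {0↦0, 1↦1, 2↦4}  → |V|=3 |E|=2  E = 0-p->2 1-p->0
normal form: no rule applies after step 2

Answer: 2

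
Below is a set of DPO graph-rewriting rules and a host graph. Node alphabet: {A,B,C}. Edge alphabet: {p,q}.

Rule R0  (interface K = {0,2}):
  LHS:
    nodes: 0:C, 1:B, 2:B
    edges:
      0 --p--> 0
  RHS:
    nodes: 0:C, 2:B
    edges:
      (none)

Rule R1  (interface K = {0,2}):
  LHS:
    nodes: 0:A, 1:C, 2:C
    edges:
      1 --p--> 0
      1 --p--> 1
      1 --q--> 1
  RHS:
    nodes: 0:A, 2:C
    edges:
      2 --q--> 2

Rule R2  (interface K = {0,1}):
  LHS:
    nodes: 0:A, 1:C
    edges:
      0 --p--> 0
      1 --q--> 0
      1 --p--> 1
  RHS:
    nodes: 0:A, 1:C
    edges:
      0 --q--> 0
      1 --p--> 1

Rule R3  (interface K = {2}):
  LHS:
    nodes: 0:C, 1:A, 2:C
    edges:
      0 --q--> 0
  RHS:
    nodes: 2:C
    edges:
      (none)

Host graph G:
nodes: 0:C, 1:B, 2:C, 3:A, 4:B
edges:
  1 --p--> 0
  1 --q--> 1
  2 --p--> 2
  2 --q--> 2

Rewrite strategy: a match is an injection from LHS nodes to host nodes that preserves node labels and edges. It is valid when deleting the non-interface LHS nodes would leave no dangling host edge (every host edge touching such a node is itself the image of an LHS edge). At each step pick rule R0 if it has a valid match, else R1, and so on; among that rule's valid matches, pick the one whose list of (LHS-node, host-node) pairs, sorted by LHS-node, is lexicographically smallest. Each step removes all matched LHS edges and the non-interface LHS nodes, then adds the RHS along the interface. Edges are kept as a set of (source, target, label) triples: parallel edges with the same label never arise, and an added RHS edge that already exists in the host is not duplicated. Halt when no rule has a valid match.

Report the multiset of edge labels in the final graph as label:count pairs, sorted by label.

Answer: p:1 q:1

Steps:
[0] host  ⇒  5 nodes, 4 edges  {1-p->0 1-q->1 2-p->2 2-q->2}
[1] R0 @ {0↦2, 1↦4, 2↦1}  ⇒  4 nodes, 3 edges  {1-p->0 1-q->1 2-q->2}
[2] R3 @ {0↦2, 1↦3, 2↦0}  ⇒  2 nodes, 2 edges  {1-p->0 1-q->1}
normal form: no rule applies after step 2
NF edges: [(1, 0, 'p'), (1, 1, 'q')]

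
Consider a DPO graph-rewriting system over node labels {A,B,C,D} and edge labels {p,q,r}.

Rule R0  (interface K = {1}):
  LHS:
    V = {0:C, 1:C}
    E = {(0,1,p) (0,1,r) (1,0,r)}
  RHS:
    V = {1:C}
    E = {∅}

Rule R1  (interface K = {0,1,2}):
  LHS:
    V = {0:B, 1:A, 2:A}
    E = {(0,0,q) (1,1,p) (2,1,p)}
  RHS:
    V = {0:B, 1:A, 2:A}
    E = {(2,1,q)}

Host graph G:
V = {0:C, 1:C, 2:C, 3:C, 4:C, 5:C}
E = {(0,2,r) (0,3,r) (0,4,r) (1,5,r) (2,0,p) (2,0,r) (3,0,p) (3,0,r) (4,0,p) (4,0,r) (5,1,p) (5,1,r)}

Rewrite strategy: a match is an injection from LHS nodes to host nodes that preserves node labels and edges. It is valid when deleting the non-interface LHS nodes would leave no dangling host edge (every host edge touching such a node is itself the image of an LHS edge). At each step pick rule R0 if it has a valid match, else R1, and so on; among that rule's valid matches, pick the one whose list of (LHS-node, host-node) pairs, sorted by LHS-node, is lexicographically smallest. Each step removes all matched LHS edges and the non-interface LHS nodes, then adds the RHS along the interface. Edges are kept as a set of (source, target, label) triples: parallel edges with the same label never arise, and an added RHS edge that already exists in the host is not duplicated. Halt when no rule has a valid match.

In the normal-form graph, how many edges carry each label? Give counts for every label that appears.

initial: |V|=6 |E|=12  E = 0-r->2 0-r->3 0-r->4 1-r->5 2-p->0 2-r->0 3-p->0 3-r->0 4-p->0 4-r->0 5-p->1 5-r->1
step 1: apply R0 at {0↦2, 1↦0}  → |V|=5 |E|=9  E = 0-r->3 0-r->4 1-r->5 3-p->0 3-r->0 4-p->0 4-r->0 5-p->1 5-r->1
step 2: apply R0 at {0↦3, 1↦0}  → |V|=4 |E|=6  E = 0-r->4 1-r->5 4-p->0 4-r->0 5-p->1 5-r->1
step 3: apply R0 at {0↦4, 1↦0}  → |V|=3 |E|=3  E = 1-r->5 5-p->1 5-r->1
step 4: apply R0 at {0↦5, 1↦1}  → |V|=2 |E|=0  E = ∅
halt: no rule applies after step 4
NF edges: []

Answer: (no edges)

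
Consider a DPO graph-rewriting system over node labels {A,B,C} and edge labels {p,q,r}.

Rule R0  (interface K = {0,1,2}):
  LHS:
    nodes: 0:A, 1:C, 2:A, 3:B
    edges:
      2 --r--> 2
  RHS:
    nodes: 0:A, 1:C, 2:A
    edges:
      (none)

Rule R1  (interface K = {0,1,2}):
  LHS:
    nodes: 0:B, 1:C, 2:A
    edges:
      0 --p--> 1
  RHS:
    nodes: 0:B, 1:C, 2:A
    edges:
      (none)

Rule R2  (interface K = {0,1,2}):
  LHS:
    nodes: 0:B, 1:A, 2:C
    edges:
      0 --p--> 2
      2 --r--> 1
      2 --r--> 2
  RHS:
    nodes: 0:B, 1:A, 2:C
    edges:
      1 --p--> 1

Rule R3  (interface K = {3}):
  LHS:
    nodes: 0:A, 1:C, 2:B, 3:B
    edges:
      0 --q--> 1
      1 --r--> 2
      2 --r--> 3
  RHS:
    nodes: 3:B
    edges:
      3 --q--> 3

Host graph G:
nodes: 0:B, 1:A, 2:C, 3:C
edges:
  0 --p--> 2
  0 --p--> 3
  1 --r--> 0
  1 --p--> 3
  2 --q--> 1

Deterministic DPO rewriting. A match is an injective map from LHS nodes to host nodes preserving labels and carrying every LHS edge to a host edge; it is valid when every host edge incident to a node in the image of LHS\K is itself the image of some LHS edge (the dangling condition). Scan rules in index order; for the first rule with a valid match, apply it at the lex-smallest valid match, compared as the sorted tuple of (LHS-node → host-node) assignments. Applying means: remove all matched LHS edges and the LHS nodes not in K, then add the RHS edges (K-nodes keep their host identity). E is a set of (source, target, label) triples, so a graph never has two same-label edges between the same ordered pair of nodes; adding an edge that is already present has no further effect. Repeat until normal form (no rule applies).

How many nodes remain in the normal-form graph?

Answer: 4

Steps:
initial: |V|=4 |E|=5  E = 0-p->2 0-p->3 1-r->0 1-p->3 2-q->1
step 1: apply R1 at {0↦0, 1↦2, 2↦1}  → |V|=4 |E|=4  E = 0-p->3 1-r->0 1-p->3 2-q->1
step 2: apply R1 at {0↦0, 1↦3, 2↦1}  → |V|=4 |E|=3  E = 1-r->0 1-p->3 2-q->1
final graph: no rule applies after step 2
NF nodes: {0:B, 1:A, 2:C, 3:C}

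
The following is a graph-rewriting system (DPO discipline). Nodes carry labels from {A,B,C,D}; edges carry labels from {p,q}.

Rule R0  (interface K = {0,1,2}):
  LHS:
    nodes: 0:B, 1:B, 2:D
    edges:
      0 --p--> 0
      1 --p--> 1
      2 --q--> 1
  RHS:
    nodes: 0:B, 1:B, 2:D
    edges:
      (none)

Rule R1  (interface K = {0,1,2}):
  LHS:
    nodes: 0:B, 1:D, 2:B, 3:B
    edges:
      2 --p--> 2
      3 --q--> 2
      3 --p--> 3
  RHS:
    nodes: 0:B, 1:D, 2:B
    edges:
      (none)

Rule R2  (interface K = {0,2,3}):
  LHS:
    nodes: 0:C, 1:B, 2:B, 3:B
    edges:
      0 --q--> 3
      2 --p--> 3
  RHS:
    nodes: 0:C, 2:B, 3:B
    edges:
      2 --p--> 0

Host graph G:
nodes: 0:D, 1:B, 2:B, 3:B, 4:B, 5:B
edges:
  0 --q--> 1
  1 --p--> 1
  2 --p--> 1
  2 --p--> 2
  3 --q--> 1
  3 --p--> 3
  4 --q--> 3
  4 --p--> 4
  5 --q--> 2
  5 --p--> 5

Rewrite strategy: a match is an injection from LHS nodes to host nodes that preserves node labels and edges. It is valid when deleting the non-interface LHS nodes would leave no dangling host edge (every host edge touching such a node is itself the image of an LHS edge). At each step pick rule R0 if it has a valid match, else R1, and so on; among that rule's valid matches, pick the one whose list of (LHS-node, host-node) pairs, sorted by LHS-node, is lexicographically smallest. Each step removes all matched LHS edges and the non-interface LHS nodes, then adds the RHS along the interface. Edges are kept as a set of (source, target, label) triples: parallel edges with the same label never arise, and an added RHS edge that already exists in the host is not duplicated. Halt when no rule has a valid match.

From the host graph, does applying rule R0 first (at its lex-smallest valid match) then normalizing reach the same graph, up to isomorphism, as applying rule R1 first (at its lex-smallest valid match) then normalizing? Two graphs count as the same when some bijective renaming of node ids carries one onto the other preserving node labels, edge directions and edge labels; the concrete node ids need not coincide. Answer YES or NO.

branch R0-first: apply at {0↦2, 1↦1, 2↦0} → |E|=7, then 1 more step(s) → NF |V|=5 |E|=4 V={0:D, 1:B, 2:B, 3:B, 5:B} E=2-p->1 3-q->1 5-q->2 5-p->5
branch R1-first: apply at {0↦1, 1↦0, 2↦2, 3↦5} → |E|=7, then 1 more step(s) → NF |V|=5 |E|=4 V={0:D, 1:B, 2:B, 3:B, 4:B} E=2-p->1 3-q->1 4-q->3 4-p->4
graphs not isomorphic

Answer: NO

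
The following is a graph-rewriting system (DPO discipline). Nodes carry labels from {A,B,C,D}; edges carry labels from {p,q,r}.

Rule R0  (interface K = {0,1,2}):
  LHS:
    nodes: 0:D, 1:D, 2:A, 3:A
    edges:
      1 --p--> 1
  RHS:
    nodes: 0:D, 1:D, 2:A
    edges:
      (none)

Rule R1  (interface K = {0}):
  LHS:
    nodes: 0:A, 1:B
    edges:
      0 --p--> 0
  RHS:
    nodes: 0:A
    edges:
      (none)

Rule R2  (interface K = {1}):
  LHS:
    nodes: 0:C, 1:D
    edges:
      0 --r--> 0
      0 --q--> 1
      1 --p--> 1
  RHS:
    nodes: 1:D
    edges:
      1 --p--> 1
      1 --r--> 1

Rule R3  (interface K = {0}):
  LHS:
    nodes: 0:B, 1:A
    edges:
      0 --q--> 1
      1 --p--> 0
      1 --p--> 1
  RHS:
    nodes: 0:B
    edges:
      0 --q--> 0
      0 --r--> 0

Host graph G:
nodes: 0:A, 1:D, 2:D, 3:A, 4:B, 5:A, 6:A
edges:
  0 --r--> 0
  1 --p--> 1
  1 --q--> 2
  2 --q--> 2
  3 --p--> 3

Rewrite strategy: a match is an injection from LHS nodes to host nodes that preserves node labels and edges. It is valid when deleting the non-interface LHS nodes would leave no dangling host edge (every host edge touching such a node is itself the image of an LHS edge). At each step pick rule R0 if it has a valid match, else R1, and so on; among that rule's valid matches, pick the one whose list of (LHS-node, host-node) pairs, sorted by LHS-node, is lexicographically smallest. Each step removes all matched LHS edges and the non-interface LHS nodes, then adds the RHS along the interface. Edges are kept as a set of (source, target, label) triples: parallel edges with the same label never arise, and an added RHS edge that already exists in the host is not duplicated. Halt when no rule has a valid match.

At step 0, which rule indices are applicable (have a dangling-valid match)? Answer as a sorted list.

R0: 6 valid matches — {0↦2, 1↦1, 2↦0, 3↦5}, {0↦2, 1↦1, 2↦0, 3↦6}, {0↦2, 1↦1, 2↦3, 3↦5} (+3 more)
R1: 1 valid match — {0↦3, 1↦4}
R2: no valid match — LHS pattern not found
R3: no valid match — LHS pattern not found

Answer: [R0,R1]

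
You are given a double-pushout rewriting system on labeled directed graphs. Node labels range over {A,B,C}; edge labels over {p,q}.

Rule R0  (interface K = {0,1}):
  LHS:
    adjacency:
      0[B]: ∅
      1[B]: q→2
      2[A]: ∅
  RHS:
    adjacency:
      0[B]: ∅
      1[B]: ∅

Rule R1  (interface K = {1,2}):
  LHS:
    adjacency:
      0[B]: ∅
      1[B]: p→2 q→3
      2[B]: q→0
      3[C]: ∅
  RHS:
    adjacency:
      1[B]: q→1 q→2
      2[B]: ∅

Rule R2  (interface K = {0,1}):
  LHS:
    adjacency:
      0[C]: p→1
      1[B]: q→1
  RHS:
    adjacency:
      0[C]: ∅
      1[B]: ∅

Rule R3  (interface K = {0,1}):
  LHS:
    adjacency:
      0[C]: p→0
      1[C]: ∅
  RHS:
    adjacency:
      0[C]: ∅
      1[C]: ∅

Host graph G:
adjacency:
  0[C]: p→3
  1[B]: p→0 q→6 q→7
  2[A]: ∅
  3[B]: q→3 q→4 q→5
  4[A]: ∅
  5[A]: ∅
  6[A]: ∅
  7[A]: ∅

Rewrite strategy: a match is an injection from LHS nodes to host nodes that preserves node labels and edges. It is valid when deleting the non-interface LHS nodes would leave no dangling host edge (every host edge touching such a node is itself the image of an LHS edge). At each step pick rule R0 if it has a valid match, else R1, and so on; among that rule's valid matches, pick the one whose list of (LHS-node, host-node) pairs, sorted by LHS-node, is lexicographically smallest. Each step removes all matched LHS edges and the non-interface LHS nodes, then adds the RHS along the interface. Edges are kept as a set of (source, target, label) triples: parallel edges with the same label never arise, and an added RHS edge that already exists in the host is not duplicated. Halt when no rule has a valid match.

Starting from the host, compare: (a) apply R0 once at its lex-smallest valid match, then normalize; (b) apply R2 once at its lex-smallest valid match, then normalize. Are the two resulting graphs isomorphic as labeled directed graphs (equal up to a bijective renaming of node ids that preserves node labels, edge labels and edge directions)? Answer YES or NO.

branch R0-first: apply at {0↦1, 1↦3, 2↦4} → |E|=6, then 4 more step(s) → NF |V|=4 |E|=1 V={0:C, 1:B, 2:A, 3:B} E=1-p->0
branch R2-first: apply at {0↦0, 1↦3} → |E|=5, then 4 more step(s) → NF |V|=4 |E|=1 V={0:C, 1:B, 2:A, 3:B} E=1-p->0
graphs isomorphic (equal up to label-preserving node renaming)

Answer: YES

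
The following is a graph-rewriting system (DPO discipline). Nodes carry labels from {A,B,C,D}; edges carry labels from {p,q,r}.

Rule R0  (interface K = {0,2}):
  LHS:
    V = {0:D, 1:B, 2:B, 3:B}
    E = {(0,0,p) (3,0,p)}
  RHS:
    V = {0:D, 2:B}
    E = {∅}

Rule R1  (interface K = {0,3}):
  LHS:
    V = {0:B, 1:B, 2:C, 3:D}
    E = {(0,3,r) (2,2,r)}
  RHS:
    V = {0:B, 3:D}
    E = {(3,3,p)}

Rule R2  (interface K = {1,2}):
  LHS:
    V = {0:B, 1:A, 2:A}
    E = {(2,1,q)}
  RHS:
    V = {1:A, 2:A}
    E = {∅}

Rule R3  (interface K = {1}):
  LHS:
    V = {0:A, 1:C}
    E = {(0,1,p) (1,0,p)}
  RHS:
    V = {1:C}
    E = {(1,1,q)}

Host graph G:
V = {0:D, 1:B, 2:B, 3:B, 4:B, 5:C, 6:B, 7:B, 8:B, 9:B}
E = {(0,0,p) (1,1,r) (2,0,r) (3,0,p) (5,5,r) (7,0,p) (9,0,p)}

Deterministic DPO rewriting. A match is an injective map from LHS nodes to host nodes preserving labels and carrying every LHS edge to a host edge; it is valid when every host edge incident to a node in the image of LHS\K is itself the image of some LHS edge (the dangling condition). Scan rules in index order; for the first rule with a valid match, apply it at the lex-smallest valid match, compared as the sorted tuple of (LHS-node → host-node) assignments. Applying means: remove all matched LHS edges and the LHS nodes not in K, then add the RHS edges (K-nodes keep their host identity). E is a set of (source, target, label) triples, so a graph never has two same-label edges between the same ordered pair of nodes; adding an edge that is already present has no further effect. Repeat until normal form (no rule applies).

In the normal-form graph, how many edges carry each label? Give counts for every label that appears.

Answer: p:1 r:1

Rewrite trace:
[0] host  ⇒  10 nodes, 7 edges  {0-p->0 1-r->1 2-r->0 3-p->0 5-r->5 7-p->0 9-p->0}
[1] R0 @ {0↦0, 1↦4, 2↦1, 3↦3}  ⇒  8 nodes, 5 edges  {1-r->1 2-r->0 5-r->5 7-p->0 9-p->0}
[2] R1 @ {0↦2, 1↦6, 2↦5, 3↦0}  ⇒  6 nodes, 4 edges  {0-p->0 1-r->1 7-p->0 9-p->0}
[3] R0 @ {0↦0, 1↦2, 2↦1, 3↦7}  ⇒  4 nodes, 2 edges  {1-r->1 9-p->0}
final graph: no rule applies after step 3
NF edges: [(1, 1, 'r'), (9, 0, 'p')]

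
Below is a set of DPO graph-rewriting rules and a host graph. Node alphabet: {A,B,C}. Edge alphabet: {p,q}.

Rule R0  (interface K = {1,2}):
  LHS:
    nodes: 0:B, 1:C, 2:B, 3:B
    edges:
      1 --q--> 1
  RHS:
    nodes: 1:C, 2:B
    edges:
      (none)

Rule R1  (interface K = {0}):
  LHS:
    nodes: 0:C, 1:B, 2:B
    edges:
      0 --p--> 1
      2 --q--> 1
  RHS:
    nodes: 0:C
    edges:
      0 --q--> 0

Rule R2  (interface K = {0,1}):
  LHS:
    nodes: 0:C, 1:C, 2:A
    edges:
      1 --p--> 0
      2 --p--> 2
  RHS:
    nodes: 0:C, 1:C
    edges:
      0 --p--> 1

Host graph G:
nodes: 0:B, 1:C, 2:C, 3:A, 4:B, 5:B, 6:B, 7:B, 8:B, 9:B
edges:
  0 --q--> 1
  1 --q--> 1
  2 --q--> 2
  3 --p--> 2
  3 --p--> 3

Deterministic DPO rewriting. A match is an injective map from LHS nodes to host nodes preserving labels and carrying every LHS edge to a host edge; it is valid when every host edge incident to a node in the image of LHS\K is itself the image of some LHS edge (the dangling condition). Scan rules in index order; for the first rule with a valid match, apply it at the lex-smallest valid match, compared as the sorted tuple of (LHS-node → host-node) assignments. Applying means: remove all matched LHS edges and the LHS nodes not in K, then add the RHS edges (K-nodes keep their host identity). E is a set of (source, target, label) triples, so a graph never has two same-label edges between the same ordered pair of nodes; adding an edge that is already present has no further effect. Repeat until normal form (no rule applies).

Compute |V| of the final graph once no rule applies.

Answer: 6

Steps:
[0] host  ⇒  10 nodes, 5 edges  {0-q->1 1-q->1 2-q->2 3-p->2 3-p->3}
[1] R0 @ {0↦4, 1↦1, 2↦0, 3↦5}  ⇒  8 nodes, 4 edges  {0-q->1 2-q->2 3-p->2 3-p->3}
[2] R0 @ {0↦6, 1↦2, 2↦0, 3↦7}  ⇒  6 nodes, 3 edges  {0-q->1 3-p->2 3-p->3}
halt: no rule applies after step 2
NF nodes: {0:B, 1:C, 2:C, 3:A, 8:B, 9:B}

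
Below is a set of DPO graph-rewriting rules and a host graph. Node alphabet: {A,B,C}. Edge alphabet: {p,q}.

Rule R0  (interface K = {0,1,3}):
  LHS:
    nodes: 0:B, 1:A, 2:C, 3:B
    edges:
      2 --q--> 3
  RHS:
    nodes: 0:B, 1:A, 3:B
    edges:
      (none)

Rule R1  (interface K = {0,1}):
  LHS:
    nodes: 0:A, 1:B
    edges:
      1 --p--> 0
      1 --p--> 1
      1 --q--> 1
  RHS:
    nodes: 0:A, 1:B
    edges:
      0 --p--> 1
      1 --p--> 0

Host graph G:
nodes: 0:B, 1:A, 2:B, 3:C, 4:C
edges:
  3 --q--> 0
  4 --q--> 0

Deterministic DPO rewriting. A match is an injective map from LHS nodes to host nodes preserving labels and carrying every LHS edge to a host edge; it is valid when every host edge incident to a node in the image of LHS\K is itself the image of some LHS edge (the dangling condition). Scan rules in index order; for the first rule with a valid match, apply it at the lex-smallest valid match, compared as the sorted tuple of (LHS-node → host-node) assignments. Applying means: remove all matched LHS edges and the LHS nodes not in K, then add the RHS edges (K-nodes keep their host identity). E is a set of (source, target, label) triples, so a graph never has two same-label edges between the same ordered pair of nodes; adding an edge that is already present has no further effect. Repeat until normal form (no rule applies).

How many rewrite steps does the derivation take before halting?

start.  V:5 E:2  edges: 3-q->0 4-q->0
1. fire R0 via {0↦2, 1↦1, 2↦3, 3↦0}  →  V:4 E:1  edges: 4-q->0
2. fire R0 via {0↦2, 1↦1, 2↦4, 3↦0}  →  V:3 E:0  edges: ∅
normal form: no rule applies after step 2

Answer: 2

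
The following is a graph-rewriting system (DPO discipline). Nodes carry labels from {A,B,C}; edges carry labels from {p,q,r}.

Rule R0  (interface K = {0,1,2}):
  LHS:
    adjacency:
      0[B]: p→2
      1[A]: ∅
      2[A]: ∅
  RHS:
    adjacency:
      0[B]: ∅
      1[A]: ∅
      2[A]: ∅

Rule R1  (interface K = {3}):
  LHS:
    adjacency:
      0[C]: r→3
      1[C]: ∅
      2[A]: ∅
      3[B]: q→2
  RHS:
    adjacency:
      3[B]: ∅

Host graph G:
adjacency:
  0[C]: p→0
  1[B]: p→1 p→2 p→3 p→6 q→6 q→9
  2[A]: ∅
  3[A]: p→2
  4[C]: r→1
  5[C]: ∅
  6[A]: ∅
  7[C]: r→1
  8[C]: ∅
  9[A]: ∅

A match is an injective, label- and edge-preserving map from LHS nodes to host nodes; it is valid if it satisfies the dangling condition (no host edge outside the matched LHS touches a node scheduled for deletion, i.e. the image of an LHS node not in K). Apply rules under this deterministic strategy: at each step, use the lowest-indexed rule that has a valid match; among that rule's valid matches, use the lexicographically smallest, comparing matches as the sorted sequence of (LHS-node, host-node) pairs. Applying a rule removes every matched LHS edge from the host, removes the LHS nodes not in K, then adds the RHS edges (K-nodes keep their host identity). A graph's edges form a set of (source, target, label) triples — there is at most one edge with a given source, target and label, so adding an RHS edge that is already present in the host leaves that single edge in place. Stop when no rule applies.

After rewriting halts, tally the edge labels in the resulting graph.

Answer: p:3

Rewrite trace:
start.  V:10 E:10  edges: 0-p->0 1-p->1 1-p->2 1-p->3 1-p->6 1-q->6 1-q->9 3-p->2 4-r->1 7-r->1
1. fire R0 via {0↦1, 1↦2, 2↦3}  →  V:10 E:9  edges: 0-p->0 1-p->1 1-p->2 1-p->6 1-q->6 1-q->9 3-p->2 4-r->1 7-r->1
2. fire R0 via {0↦1, 1↦2, 2↦6}  →  V:10 E:8  edges: 0-p->0 1-p->1 1-p->2 1-q->6 1-q->9 3-p->2 4-r->1 7-r->1
3. fire R0 via {0↦1, 1↦3, 2↦2}  →  V:10 E:7  edges: 0-p->0 1-p->1 1-q->6 1-q->9 3-p->2 4-r->1 7-r->1
4. fire R1 via {0↦4, 1↦5, 2↦6, 3↦1}  →  V:7 E:5  edges: 0-p->0 1-p->1 1-q->9 3-p->2 7-r->1
5. fire R1 via {0↦7, 1↦8, 2↦9, 3↦1}  →  V:4 E:3  edges: 0-p->0 1-p->1 3-p->2
halt: no rule applies after step 5
NF edges: [(0, 0, 'p'), (1, 1, 'p'), (3, 2, 'p')]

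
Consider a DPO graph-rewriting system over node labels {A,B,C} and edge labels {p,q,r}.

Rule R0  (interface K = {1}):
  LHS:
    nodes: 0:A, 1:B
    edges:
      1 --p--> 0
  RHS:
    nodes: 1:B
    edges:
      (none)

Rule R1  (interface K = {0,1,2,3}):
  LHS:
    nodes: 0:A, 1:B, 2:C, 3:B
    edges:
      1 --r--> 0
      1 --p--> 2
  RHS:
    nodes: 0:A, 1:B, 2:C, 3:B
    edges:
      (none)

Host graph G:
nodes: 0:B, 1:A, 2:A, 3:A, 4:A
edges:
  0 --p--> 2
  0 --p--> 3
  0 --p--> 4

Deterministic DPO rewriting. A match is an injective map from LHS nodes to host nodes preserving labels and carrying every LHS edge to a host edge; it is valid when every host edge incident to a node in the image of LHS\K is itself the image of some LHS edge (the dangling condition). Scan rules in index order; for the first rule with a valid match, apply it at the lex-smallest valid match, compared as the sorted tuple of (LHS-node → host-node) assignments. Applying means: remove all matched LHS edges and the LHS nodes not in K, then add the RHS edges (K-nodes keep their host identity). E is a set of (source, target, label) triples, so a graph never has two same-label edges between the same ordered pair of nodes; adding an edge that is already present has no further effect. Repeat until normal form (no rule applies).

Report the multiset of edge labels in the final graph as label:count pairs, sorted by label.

start.  V:5 E:3  edges: 0-p->2 0-p->3 0-p->4
1. fire R0 via {0↦2, 1↦0}  →  V:4 E:2  edges: 0-p->3 0-p->4
2. fire R0 via {0↦3, 1↦0}  →  V:3 E:1  edges: 0-p->4
3. fire R0 via {0↦4, 1↦0}  →  V:2 E:0  edges: ∅
halt: no rule applies after step 3
NF edges: []

Answer: (no edges)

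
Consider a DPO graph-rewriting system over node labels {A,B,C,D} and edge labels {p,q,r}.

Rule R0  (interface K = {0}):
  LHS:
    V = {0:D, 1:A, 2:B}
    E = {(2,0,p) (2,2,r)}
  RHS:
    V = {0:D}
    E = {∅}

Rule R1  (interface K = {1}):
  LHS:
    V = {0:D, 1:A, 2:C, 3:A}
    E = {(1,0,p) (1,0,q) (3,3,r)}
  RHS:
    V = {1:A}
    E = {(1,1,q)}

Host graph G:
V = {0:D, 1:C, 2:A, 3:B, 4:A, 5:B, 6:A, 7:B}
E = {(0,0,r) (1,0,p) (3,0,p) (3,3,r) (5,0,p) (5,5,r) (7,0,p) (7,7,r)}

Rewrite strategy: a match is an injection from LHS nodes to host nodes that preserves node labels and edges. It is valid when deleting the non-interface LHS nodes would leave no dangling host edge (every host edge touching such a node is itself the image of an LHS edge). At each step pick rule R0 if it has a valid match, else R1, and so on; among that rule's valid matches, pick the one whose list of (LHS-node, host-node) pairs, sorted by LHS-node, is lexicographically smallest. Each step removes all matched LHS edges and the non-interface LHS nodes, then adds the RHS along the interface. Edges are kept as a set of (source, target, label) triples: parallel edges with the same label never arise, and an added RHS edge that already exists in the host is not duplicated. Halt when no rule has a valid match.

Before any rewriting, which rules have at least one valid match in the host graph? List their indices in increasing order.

Answer: [R0]

Derivation:
R0: 9 valid matches — {0↦0, 1↦2, 2↦3}, {0↦0, 1↦2, 2↦5}, {0↦0, 1↦2, 2↦7} (+6 more)
R1: no valid match — LHS pattern not found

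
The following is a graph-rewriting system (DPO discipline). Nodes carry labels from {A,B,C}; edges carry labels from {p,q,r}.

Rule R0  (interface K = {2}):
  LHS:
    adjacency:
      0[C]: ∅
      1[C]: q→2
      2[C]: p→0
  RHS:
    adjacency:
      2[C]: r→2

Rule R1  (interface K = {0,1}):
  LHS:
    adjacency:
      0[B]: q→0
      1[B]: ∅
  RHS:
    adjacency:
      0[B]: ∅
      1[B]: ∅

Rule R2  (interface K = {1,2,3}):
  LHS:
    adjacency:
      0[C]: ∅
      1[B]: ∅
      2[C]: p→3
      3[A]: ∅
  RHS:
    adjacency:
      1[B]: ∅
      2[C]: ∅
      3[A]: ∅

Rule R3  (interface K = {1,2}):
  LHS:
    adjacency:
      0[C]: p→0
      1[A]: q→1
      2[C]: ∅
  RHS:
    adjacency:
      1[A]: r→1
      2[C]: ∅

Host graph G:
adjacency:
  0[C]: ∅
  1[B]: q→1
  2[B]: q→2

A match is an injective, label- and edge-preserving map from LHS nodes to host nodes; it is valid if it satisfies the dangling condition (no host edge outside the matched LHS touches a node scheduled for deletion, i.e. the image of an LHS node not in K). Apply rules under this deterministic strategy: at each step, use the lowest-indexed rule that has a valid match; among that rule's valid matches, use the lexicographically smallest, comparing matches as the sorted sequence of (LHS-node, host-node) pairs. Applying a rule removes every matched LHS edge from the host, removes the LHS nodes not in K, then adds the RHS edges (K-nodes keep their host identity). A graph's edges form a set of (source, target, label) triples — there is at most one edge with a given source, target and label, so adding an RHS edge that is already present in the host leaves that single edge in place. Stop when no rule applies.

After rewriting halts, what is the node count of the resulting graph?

Answer: 3

Steps:
[0] host  ⇒  3 nodes, 2 edges  {1-q->1 2-q->2}
[1] R1 @ {0↦1, 1↦2}  ⇒  3 nodes, 1 edges  {2-q->2}
[2] R1 @ {0↦2, 1↦1}  ⇒  3 nodes, 0 edges  {∅}
normal form: no rule applies after step 2
NF nodes: {0:C, 1:B, 2:B}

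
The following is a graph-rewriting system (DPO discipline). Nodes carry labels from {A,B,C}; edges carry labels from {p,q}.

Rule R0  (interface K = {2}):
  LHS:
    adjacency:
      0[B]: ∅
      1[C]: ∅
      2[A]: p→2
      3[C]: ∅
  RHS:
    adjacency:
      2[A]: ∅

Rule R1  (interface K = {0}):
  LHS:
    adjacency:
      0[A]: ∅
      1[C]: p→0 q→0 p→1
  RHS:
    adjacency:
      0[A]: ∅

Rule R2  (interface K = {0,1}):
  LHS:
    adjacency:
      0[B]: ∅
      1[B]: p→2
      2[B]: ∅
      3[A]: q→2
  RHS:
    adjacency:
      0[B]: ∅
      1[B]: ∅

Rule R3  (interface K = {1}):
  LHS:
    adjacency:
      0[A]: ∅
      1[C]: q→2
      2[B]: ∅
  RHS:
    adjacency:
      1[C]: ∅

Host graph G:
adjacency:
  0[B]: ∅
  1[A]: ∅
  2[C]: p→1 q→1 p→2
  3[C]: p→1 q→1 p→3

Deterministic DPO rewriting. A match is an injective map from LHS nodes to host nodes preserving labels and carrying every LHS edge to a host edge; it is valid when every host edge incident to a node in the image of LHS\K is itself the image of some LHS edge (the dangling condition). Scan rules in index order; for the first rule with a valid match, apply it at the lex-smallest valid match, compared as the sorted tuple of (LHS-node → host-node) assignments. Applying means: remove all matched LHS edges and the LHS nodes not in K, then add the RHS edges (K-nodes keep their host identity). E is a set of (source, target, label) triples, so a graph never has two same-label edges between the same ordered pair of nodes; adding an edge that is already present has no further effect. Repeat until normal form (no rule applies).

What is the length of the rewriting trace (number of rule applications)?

start.  V:4 E:6  edges: 2-p->1 2-q->1 2-p->2 3-p->1 3-q->1 3-p->3
1. fire R1 via {0↦1, 1↦2}  →  V:3 E:3  edges: 3-p->1 3-q->1 3-p->3
2. fire R1 via {0↦1, 1↦3}  →  V:2 E:0  edges: ∅
halt: no rule applies after step 2

Answer: 2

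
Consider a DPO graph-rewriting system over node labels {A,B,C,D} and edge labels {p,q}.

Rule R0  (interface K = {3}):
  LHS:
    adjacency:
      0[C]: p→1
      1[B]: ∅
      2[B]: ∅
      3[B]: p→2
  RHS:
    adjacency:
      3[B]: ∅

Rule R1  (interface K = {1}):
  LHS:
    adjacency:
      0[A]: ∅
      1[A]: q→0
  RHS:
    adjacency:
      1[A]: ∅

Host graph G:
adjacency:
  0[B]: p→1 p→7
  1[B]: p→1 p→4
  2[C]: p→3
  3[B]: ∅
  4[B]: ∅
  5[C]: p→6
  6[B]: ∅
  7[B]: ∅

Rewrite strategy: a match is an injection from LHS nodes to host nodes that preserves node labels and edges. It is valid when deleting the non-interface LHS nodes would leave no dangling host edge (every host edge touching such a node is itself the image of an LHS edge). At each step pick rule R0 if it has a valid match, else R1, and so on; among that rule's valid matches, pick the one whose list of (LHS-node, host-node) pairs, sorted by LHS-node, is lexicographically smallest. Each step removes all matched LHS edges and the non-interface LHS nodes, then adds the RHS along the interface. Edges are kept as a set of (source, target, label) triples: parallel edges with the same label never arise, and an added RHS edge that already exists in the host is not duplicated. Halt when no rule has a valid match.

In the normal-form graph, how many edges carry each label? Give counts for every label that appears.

Answer: p:2

Rewrite trace:
[0] host  ⇒  8 nodes, 6 edges  {0-p->1 0-p->7 1-p->1 1-p->4 2-p->3 5-p->6}
[1] R0 @ {0↦2, 1↦3, 2↦4, 3↦1}  ⇒  5 nodes, 4 edges  {0-p->1 0-p->7 1-p->1 5-p->6}
[2] R0 @ {0↦5, 1↦6, 2↦7, 3↦0}  ⇒  2 nodes, 2 edges  {0-p->1 1-p->1}
normal form: no rule applies after step 2
NF edges: [(0, 1, 'p'), (1, 1, 'p')]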